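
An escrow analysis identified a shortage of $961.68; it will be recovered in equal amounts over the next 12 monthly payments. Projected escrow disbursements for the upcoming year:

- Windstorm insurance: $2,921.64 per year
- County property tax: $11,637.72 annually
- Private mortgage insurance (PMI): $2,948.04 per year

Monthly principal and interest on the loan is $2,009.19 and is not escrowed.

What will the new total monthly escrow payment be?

Windstorm insurance: $2,921.64
County property tax: $11,637.72
Private mortgage insurance (PMI): $2,948.04
Combined annual = $2,921.64 + $11,637.72 + $2,948.04 = $17,507.40
Monthly escrow = $17,507.40 / 12 = $1,458.95
Shortage spread = $961.68 ÷ 12 = $80.14/mo
New monthly escrow = $1,458.95 + $80.14 = $1,539.09

$1,539.09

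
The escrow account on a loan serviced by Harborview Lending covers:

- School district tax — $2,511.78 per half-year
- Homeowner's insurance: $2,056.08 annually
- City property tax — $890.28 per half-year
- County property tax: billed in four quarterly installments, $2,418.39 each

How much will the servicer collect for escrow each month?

School district tax: $2,511.78 × 2 = $5,023.56 annually
Homeowner's insurance: $2,056.08 annually
City property tax: $890.28 × 2 = $1,780.56 annually
County property tax: $2,418.39 × 4 = $9,673.56 annually
Combined annual = $5,023.56 + $2,056.08 + $1,780.56 + $9,673.56 = $18,533.76
Per month = $18,533.76 / 12 = $1,544.48

$1,544.48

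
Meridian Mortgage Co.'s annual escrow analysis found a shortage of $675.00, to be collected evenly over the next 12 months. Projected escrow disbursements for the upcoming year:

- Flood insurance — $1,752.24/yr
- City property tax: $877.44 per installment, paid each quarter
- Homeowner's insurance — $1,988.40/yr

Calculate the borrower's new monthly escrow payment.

Flood insurance — $1,752.24/yr
City property tax — $877.44 × 4 = $3,509.76/yr
Homeowner's insurance — $1,988.40/yr
Yearly total = $7,250.40
Per month = $7,250.40 / 12 = $604.20
Monthly shortage recovery: $675.00 ÷ 12 = $56.25
Adjusted monthly = $604.20 + $56.25 = $660.45

$660.45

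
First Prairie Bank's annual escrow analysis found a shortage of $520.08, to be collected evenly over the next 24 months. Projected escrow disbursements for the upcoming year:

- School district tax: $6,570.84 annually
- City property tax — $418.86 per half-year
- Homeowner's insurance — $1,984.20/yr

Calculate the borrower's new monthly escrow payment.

School district tax: $6,570.84 per year
City property tax: $418.86 × 2 = $837.72 per year
Homeowner's insurance: $1,984.20 per year
Total per year = $9,392.76
Base monthly escrow = $9,392.76 / 12 = $782.73
Monthly shortage recovery: $520.08 / 24 = $21.67
New monthly escrow = $782.73 + $21.67 = $804.40

$804.40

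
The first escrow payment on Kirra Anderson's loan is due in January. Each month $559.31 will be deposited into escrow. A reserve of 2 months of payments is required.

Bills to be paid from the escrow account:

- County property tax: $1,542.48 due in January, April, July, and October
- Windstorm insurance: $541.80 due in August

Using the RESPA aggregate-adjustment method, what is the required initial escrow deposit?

Cushion = 2 × $559.31 = $1,118.62
Trial balance (start $0, +$559.31 each month, − disbursements):
  Jan: +$559.31 − $1,542.48 → -$983.17
  Feb: +$559.31 → -$423.86
  Mar: +$559.31 → $135.45
  Apr: +$559.31 − $1,542.48 → -$847.72
  May: +$559.31 → -$288.41
  Jun: +$559.31 → $270.90
  Jul: +$559.31 − $1,542.48 → -$712.27
  Aug: +$559.31 − $541.80 → -$694.76
  Sep: +$559.31 → -$135.45
  Oct: +$559.31 − $1,542.48 → -$1,118.62
  Nov: +$559.31 → -$559.31
  Dec: +$559.31 → $0.00
Lowest trial balance = -$1,118.62 (Oct)
Initial deposit = cushion − low point = $1,118.62 − (-$1,118.62) = $2,237.24

$2,237.24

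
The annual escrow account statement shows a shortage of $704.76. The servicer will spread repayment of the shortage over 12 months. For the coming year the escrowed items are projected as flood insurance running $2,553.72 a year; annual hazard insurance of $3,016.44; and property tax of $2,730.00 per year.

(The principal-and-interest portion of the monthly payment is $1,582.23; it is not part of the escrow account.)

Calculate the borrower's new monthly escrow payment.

$750.41

Flood insurance = $2,553.72 annually
Hazard insurance = $3,016.44 annually
Property tax = $2,730.00 annually
Total annual escrow = $8,300.16
Base monthly escrow = $8,300.16 ÷ 12 = $691.68
Shortage spread = $704.76 / 12 = $58.73/mo
New monthly escrow = $691.68 + $58.73 = $750.41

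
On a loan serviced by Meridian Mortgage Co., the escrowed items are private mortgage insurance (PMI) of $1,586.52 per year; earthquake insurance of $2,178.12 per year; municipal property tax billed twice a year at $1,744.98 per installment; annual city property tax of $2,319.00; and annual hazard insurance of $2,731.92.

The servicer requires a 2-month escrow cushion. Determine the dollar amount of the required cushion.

$2,050.92

Private mortgage insurance (PMI) — $1,586.52
Earthquake insurance — $2,178.12
Municipal property tax — $1,744.98 × 2 = $3,489.96
City property tax — $2,319.00
Hazard insurance — $2,731.92
Total annual escrow = $12,305.52
Base monthly escrow = $12,305.52 ÷ 12 = $1,025.46
Reserve = 2 × $1,025.46 = $2,050.92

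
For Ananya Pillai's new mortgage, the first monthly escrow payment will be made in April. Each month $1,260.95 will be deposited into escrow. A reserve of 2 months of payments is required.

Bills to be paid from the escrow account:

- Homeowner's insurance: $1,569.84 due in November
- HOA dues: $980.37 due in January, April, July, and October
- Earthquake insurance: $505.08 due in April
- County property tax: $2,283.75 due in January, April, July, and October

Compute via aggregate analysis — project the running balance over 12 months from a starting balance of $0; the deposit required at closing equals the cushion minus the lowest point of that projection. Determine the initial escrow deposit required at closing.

Cushion = 2 × $1,260.95 = $2,521.90
Trial balance (start $0, +$1,260.95 each month, − disbursements):
  Apr: +$1,260.95 − $3,769.20 → -$2,508.25
  May: +$1,260.95 → -$1,247.30
  Jun: +$1,260.95 → $13.65
  Jul: +$1,260.95 − $3,264.12 → -$1,989.52
  Aug: +$1,260.95 → -$728.57
  Sep: +$1,260.95 → $532.38
  Oct: +$1,260.95 − $3,264.12 → -$1,470.79
  Nov: +$1,260.95 − $1,569.84 → -$1,779.68
  Dec: +$1,260.95 → -$518.73
  Jan: +$1,260.95 − $3,264.12 → -$2,521.90
  Feb: +$1,260.95 → -$1,260.95
  Mar: +$1,260.95 → $0.00
Lowest trial balance = -$2,521.90 (Jan)
Initial deposit = cushion − low point = $2,521.90 − (-$2,521.90) = $5,043.80

$5,043.80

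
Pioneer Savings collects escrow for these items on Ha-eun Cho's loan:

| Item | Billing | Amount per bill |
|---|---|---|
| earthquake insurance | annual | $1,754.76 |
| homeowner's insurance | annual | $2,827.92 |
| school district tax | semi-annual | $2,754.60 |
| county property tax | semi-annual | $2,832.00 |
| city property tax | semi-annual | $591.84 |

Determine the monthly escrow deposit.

Earthquake insurance: $1,754.76/yr
Homeowner's insurance: $2,827.92/yr
School district tax: $2,754.60 × 2 = $5,509.20/yr
County property tax: $2,832.00 × 2 = $5,664.00/yr
City property tax: $591.84 × 2 = $1,183.68/yr
Annual escrow total = $1,754.76 + $2,827.92 + $5,509.20 + $5,664.00 + $1,183.68 = $16,939.56
Per month = $16,939.56 ÷ 12 = $1,411.63

$1,411.63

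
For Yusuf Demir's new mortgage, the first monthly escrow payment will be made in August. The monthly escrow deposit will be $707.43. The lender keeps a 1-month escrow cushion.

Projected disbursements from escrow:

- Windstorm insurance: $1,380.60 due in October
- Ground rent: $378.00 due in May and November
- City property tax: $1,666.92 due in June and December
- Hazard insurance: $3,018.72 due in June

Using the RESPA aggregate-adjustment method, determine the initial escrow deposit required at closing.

Cushion = 1 × $707.43 = $707.43
Trial balance (start $0, +$707.43 each month, − disbursements):
  Aug: +$707.43 → $707.43
  Sep: +$707.43 → $1,414.86
  Oct: +$707.43 − $1,380.60 → $741.69
  Nov: +$707.43 − $378.00 → $1,071.12
  Dec: +$707.43 − $1,666.92 → $111.63
  Jan: +$707.43 → $819.06
  Feb: +$707.43 → $1,526.49
  Mar: +$707.43 → $2,233.92
  Apr: +$707.43 → $2,941.35
  May: +$707.43 − $378.00 → $3,270.78
  Jun: +$707.43 − $4,685.64 → -$707.43
  Jul: +$707.43 → $0.00
Lowest trial balance = -$707.43 (Jun)
Initial deposit = cushion − low point = $707.43 − (-$707.43) = $1,414.86

$1,414.86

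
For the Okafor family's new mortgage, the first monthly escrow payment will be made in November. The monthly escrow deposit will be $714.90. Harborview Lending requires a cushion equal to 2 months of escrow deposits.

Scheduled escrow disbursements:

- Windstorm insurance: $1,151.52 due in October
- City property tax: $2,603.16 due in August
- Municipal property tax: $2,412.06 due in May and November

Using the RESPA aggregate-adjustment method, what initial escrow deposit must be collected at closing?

$3,126.96

Cushion = 2 × $714.90 = $1,429.80
Trial balance (start $0, +$714.90 each month, − disbursements):
  Nov: +$714.90 − $2,412.06 → -$1,697.16
  Dec: +$714.90 → -$982.26
  Jan: +$714.90 → -$267.36
  Feb: +$714.90 → $447.54
  Mar: +$714.90 → $1,162.44
  Apr: +$714.90 → $1,877.34
  May: +$714.90 − $2,412.06 → $180.18
  Jun: +$714.90 → $895.08
  Jul: +$714.90 → $1,609.98
  Aug: +$714.90 − $2,603.16 → -$278.28
  Sep: +$714.90 → $436.62
  Oct: +$714.90 − $1,151.52 → $0.00
Lowest trial balance = -$1,697.16 (Nov)
Initial deposit = cushion − low point = $1,429.80 − (-$1,697.16) = $3,126.96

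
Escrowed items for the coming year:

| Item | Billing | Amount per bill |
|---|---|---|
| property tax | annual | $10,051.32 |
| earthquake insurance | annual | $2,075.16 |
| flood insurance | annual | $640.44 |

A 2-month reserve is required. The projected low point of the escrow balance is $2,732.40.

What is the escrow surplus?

Property tax: $10,051.32 annually
Earthquake insurance: $2,075.16 annually
Flood insurance: $640.44 annually
Total annual escrow = $12,766.92
Monthly escrow = $12,766.92 / 12 = $1,063.91
Required reserve = 2 × $1,063.91 = $2,127.82
Surplus = $2,732.40 − $2,127.82 = $604.58

$604.58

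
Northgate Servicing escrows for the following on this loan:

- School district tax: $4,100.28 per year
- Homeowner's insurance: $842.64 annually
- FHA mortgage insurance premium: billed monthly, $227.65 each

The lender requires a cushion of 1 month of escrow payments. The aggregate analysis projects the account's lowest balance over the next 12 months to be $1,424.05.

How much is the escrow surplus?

$784.49

School district tax — $4,100.28/yr
Homeowner's insurance — $842.64/yr
FHA mortgage insurance premium — $227.65 × 12 = $2,731.80/yr
Yearly total = $4,100.28 + $842.64 + $2,731.80 = $7,674.72
Per month = $7,674.72 ÷ 12 = $639.56
Required cushion = 1 × $639.56 = $639.56
Surplus = $1,424.05 − $639.56 = $784.49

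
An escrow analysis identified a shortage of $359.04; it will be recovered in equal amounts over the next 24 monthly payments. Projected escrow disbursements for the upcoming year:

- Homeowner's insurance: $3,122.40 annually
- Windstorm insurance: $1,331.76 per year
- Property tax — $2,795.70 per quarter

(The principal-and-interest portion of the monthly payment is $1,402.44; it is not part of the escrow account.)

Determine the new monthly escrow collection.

Homeowner's insurance — $3,122.40
Windstorm insurance — $1,331.76
Property tax — $2,795.70 × 4 = $11,182.80
Total per year = $3,122.40 + $1,331.76 + $11,182.80 = $15,636.96
Per month = $15,636.96 / 12 = $1,303.08
Shortage per month = $359.04 ÷ 24 = $14.96
New monthly escrow = $1,303.08 + $14.96 = $1,318.04

$1,318.04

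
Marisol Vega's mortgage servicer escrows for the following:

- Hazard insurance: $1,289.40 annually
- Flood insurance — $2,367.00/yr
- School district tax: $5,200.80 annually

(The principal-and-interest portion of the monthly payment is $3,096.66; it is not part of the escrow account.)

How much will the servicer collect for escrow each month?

Hazard insurance: $1,289.40
Flood insurance: $2,367.00
School district tax: $5,200.80
Total per year = $8,857.20
Monthly = $8,857.20 / 12 = $738.10

$738.10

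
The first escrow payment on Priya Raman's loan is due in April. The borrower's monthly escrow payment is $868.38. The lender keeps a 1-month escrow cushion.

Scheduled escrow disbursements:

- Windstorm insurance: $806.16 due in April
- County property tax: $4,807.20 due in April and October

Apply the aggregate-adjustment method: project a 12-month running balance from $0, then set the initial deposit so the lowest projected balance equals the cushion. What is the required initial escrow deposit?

$5,613.36

Cushion = 1 × $868.38 = $868.38
Trial balance (start $0, +$868.38 each month, − disbursements):
  Apr: +$868.38 − $5,613.36 → -$4,744.98
  May: +$868.38 → -$3,876.60
  Jun: +$868.38 → -$3,008.22
  Jul: +$868.38 → -$2,139.84
  Aug: +$868.38 → -$1,271.46
  Sep: +$868.38 → -$403.08
  Oct: +$868.38 − $4,807.20 → -$4,341.90
  Nov: +$868.38 → -$3,473.52
  Dec: +$868.38 → -$2,605.14
  Jan: +$868.38 → -$1,736.76
  Feb: +$868.38 → -$868.38
  Mar: +$868.38 → $0.00
Lowest trial balance = -$4,744.98 (Apr)
Initial deposit = cushion − low point = $868.38 − (-$4,744.98) = $5,613.36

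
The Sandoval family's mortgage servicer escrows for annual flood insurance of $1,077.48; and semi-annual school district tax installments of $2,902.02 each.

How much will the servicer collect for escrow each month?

$573.46

Flood insurance = $1,077.48 per year
School district tax = $2,902.02 × 2 = $5,804.04 per year
Total per year = $1,077.48 + $5,804.04 = $6,881.52
Base monthly escrow = $6,881.52 / 12 = $573.46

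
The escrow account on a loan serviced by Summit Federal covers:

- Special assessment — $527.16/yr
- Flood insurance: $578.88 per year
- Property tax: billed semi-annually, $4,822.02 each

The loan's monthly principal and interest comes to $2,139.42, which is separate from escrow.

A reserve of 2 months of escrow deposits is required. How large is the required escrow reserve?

$1,791.68

Special assessment — $527.16 per year
Flood insurance — $578.88 per year
Property tax — $4,822.02 × 2 = $9,644.04 per year
Total per year = $527.16 + $578.88 + $9,644.04 = $10,750.08
Monthly escrow = $10,750.08 ÷ 12 = $895.84
Required cushion = 2 × $895.84 = $1,791.68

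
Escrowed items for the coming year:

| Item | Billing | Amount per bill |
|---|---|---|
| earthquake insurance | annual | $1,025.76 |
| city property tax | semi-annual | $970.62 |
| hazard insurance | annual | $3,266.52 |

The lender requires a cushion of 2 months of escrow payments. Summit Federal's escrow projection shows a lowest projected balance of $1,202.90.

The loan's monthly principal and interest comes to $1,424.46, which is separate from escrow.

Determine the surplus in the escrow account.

Earthquake insurance — $1,025.76/yr
City property tax — $970.62 × 2 = $1,941.24/yr
Hazard insurance — $3,266.52/yr
Total per year = $1,025.76 + $1,941.24 + $3,266.52 = $6,233.52
Per month = $6,233.52 ÷ 12 = $519.46
Required reserve = 2 × $519.46 = $1,038.92
Excess over cushion: $1,202.90 − $1,038.92 = $163.98

$163.98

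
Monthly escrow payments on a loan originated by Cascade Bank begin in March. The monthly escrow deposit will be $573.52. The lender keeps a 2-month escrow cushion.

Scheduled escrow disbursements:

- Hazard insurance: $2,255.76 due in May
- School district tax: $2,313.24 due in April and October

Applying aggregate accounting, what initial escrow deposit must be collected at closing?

$3,995.48

Cushion = 2 × $573.52 = $1,147.04
Trial balance (start $0, +$573.52 each month, − disbursements):
  Mar: +$573.52 → $573.52
  Apr: +$573.52 − $2,313.24 → -$1,166.20
  May: +$573.52 − $2,255.76 → -$2,848.44
  Jun: +$573.52 → -$2,274.92
  Jul: +$573.52 → -$1,701.40
  Aug: +$573.52 → -$1,127.88
  Sep: +$573.52 → -$554.36
  Oct: +$573.52 − $2,313.24 → -$2,294.08
  Nov: +$573.52 → -$1,720.56
  Dec: +$573.52 → -$1,147.04
  Jan: +$573.52 → -$573.52
  Feb: +$573.52 → $0.00
Lowest trial balance = -$2,848.44 (May)
Initial deposit = cushion − low point = $1,147.04 − (-$2,848.44) = $3,995.48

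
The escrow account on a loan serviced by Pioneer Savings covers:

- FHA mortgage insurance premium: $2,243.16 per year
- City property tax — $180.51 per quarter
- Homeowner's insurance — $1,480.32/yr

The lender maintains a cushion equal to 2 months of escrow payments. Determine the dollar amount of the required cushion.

$740.92

FHA mortgage insurance premium — $2,243.16/yr
City property tax — $180.51 × 4 = $722.04/yr
Homeowner's insurance — $1,480.32/yr
Total per year = $2,243.16 + $722.04 + $1,480.32 = $4,445.52
Monthly = $4,445.52 ÷ 12 = $370.46
Required cushion = 2 × $370.46 = $740.92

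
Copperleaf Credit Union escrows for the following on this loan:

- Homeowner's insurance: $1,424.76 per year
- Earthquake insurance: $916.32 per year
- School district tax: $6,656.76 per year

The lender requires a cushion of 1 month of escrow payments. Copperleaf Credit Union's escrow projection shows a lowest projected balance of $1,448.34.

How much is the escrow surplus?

Homeowner's insurance = $1,424.76/yr
Earthquake insurance = $916.32/yr
School district tax = $6,656.76/yr
Combined annual = $8,997.84
Base monthly escrow = $8,997.84 / 12 = $749.82
Cushion = 1 × $749.82 = $749.82
Excess over cushion: $1,448.34 − $749.82 = $698.52

$698.52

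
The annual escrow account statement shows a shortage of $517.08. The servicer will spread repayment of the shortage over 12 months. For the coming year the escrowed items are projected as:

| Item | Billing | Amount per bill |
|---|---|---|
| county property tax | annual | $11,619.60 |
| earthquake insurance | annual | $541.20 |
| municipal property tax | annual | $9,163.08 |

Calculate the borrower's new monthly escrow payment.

$1,820.08

County property tax — $11,619.60/yr
Earthquake insurance — $541.20/yr
Municipal property tax — $9,163.08/yr
Annual escrow total = $11,619.60 + $541.20 + $9,163.08 = $21,323.88
Monthly escrow = $21,323.88 ÷ 12 = $1,776.99
Shortage spread = $517.08 ÷ 12 = $43.09/mo
Adjusted monthly = $1,776.99 + $43.09 = $1,820.08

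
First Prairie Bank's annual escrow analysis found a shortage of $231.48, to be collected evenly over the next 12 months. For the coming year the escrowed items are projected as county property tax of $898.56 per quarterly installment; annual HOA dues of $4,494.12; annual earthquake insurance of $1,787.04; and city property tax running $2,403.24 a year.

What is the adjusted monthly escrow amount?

County property tax — $898.56 × 4 = $3,594.24 annually
HOA dues — $4,494.12 annually
Earthquake insurance — $1,787.04 annually
City property tax — $2,403.24 annually
Total per year = $12,278.64
Monthly escrow = $12,278.64 ÷ 12 = $1,023.22
Shortage spread = $231.48 ÷ 12 = $19.29/mo
Adjusted monthly = $1,023.22 + $19.29 = $1,042.51

$1,042.51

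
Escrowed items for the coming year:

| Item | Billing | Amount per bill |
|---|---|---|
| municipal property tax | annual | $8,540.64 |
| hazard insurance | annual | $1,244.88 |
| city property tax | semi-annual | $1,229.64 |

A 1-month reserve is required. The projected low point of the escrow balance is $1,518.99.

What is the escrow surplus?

Municipal property tax = $8,540.64 annually
Hazard insurance = $1,244.88 annually
City property tax = $1,229.64 × 2 = $2,459.28 annually
Total per year = $12,244.80
Monthly escrow = $12,244.80 ÷ 12 = $1,020.40
Cushion = 1 × $1,020.40 = $1,020.40
Surplus = $1,518.99 − $1,020.40 = $498.59

$498.59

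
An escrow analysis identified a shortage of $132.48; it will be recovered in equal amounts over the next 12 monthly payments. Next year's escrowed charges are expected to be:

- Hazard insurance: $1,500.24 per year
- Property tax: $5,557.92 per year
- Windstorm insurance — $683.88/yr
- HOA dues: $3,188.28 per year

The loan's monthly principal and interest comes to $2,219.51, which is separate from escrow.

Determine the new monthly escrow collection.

Hazard insurance = $1,500.24/yr
Property tax = $5,557.92/yr
Windstorm insurance = $683.88/yr
HOA dues = $3,188.28/yr
Total annual escrow = $1,500.24 + $5,557.92 + $683.88 + $3,188.28 = $10,930.32
Monthly = $10,930.32 ÷ 12 = $910.86
Shortage per month = $132.48 / 12 = $11.04
Adjusted monthly = $910.86 + $11.04 = $921.90

$921.90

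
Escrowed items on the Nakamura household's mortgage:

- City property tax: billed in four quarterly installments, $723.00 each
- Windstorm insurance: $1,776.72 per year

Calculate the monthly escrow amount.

City property tax — $723.00 × 4 = $2,892.00
Windstorm insurance — $1,776.72
Yearly total = $2,892.00 + $1,776.72 = $4,668.72
Monthly = $4,668.72 ÷ 12 = $389.06

$389.06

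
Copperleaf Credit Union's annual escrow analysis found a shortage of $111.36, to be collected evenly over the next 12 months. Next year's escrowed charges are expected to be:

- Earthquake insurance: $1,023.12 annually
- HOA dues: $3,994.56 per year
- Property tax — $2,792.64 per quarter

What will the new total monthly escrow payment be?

$1,358.30

Earthquake insurance = $1,023.12 annually
HOA dues = $3,994.56 annually
Property tax = $2,792.64 × 4 = $11,170.56 annually
Total annual escrow = $1,023.12 + $3,994.56 + $11,170.56 = $16,188.24
Monthly = $16,188.24 / 12 = $1,349.02
Shortage per month = $111.36 / 12 = $9.28
New monthly escrow = $1,349.02 + $9.28 = $1,358.30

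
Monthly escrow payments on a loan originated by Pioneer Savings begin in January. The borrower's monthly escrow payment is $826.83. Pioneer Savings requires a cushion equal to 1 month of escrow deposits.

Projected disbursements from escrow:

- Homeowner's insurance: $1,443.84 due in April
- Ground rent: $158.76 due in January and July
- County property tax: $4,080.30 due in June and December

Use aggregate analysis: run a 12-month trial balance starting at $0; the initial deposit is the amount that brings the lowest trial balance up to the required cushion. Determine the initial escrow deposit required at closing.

Cushion = 1 × $826.83 = $826.83
Trial balance (start $0, +$826.83 each month, − disbursements):
  Jan: +$826.83 − $158.76 → $668.07
  Feb: +$826.83 → $1,494.90
  Mar: +$826.83 → $2,321.73
  Apr: +$826.83 − $1,443.84 → $1,704.72
  May: +$826.83 → $2,531.55
  Jun: +$826.83 − $4,080.30 → -$721.92
  Jul: +$826.83 − $158.76 → -$53.85
  Aug: +$826.83 → $772.98
  Sep: +$826.83 → $1,599.81
  Oct: +$826.83 → $2,426.64
  Nov: +$826.83 → $3,253.47
  Dec: +$826.83 − $4,080.30 → $0.00
Lowest trial balance = -$721.92 (Jun)
Initial deposit = cushion − low point = $826.83 − (-$721.92) = $1,548.75

$1,548.75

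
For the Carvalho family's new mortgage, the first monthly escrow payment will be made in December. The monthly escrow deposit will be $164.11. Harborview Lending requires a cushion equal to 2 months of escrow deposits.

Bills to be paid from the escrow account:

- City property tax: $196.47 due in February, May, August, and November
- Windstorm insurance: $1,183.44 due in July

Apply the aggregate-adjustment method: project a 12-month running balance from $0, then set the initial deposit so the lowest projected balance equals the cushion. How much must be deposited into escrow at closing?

Cushion = 2 × $164.11 = $328.22
Trial balance (start $0, +$164.11 each month, − disbursements):
  Dec: +$164.11 → $164.11
  Jan: +$164.11 → $328.22
  Feb: +$164.11 − $196.47 → $295.86
  Mar: +$164.11 → $459.97
  Apr: +$164.11 → $624.08
  May: +$164.11 − $196.47 → $591.72
  Jun: +$164.11 → $755.83
  Jul: +$164.11 − $1,183.44 → -$263.50
  Aug: +$164.11 − $196.47 → -$295.86
  Sep: +$164.11 → -$131.75
  Oct: +$164.11 → $32.36
  Nov: +$164.11 − $196.47 → $0.00
Lowest trial balance = -$295.86 (Aug)
Initial deposit = cushion − low point = $328.22 − (-$295.86) = $624.08

$624.08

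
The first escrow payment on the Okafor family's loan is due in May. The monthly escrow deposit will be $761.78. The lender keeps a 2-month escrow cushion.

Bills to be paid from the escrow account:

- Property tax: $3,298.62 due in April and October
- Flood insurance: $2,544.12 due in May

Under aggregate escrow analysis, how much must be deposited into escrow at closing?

Cushion = 2 × $761.78 = $1,523.56
Trial balance (start $0, +$761.78 each month, − disbursements):
  May: +$761.78 − $2,544.12 → -$1,782.34
  Jun: +$761.78 → -$1,020.56
  Jul: +$761.78 → -$258.78
  Aug: +$761.78 → $503.00
  Sep: +$761.78 → $1,264.78
  Oct: +$761.78 − $3,298.62 → -$1,272.06
  Nov: +$761.78 → -$510.28
  Dec: +$761.78 → $251.50
  Jan: +$761.78 → $1,013.28
  Feb: +$761.78 → $1,775.06
  Mar: +$761.78 → $2,536.84
  Apr: +$761.78 − $3,298.62 → $0.00
Lowest trial balance = -$1,782.34 (May)
Initial deposit = cushion − low point = $1,523.56 − (-$1,782.34) = $3,305.90

$3,305.90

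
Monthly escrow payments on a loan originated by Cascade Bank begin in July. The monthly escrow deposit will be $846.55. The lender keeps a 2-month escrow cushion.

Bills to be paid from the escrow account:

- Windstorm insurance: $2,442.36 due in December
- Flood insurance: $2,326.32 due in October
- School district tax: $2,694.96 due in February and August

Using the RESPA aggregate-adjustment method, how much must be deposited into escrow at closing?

Cushion = 2 × $846.55 = $1,693.10
Trial balance (start $0, +$846.55 each month, − disbursements):
  Jul: +$846.55 → $846.55
  Aug: +$846.55 − $2,694.96 → -$1,001.86
  Sep: +$846.55 → -$155.31
  Oct: +$846.55 − $2,326.32 → -$1,635.08
  Nov: +$846.55 → -$788.53
  Dec: +$846.55 − $2,442.36 → -$2,384.34
  Jan: +$846.55 → -$1,537.79
  Feb: +$846.55 − $2,694.96 → -$3,386.20
  Mar: +$846.55 → -$2,539.65
  Apr: +$846.55 → -$1,693.10
  May: +$846.55 → -$846.55
  Jun: +$846.55 → $0.00
Lowest trial balance = -$3,386.20 (Feb)
Initial deposit = cushion − low point = $1,693.10 − (-$3,386.20) = $5,079.30

$5,079.30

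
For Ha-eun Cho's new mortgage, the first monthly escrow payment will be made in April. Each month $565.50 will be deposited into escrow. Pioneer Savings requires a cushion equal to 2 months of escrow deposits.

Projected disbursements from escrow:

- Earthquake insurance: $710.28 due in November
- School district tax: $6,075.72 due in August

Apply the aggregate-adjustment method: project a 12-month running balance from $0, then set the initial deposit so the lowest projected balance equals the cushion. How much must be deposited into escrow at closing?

Cushion = 2 × $565.50 = $1,131.00
Trial balance (start $0, +$565.50 each month, − disbursements):
  Apr: +$565.50 → $565.50
  May: +$565.50 → $1,131.00
  Jun: +$565.50 → $1,696.50
  Jul: +$565.50 → $2,262.00
  Aug: +$565.50 − $6,075.72 → -$3,248.22
  Sep: +$565.50 → -$2,682.72
  Oct: +$565.50 → -$2,117.22
  Nov: +$565.50 − $710.28 → -$2,262.00
  Dec: +$565.50 → -$1,696.50
  Jan: +$565.50 → -$1,131.00
  Feb: +$565.50 → -$565.50
  Mar: +$565.50 → $0.00
Lowest trial balance = -$3,248.22 (Aug)
Initial deposit = cushion − low point = $1,131.00 − (-$3,248.22) = $4,379.22

$4,379.22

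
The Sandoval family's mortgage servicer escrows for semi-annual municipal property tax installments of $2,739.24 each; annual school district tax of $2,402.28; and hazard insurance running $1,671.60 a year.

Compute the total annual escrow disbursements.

$9,552.36

Municipal property tax = $2,739.24 × 2 = $5,478.48 per year
School district tax = $2,402.28 per year
Hazard insurance = $1,671.60 per year
Total per year = $5,478.48 + $2,402.28 + $1,671.60 = $9,552.36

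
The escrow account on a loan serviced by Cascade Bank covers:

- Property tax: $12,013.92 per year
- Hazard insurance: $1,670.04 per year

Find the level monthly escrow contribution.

Property tax — $12,013.92 per year
Hazard insurance — $1,670.04 per year
Total annual escrow = $12,013.92 + $1,670.04 = $13,683.96
Monthly = $13,683.96 / 12 = $1,140.33

$1,140.33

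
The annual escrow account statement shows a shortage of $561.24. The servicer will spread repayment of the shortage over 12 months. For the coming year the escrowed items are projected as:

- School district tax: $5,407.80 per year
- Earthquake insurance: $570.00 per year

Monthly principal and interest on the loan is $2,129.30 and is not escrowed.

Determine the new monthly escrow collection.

School district tax = $5,407.80 annually
Earthquake insurance = $570.00 annually
Yearly total = $5,407.80 + $570.00 = $5,977.80
Per month = $5,977.80 ÷ 12 = $498.15
Monthly shortage recovery: $561.24 / 12 = $46.77
New monthly escrow = $498.15 + $46.77 = $544.92

$544.92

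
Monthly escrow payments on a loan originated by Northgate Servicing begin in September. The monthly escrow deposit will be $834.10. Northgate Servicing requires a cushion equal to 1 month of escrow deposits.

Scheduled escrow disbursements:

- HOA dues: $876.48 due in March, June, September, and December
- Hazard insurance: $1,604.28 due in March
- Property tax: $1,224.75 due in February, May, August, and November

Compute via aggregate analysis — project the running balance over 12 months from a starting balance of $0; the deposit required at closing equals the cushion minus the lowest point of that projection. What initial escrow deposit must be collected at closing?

Cushion = 1 × $834.10 = $834.10
Trial balance (start $0, +$834.10 each month, − disbursements):
  Sep: +$834.10 − $876.48 → -$42.38
  Oct: +$834.10 → $791.72
  Nov: +$834.10 − $1,224.75 → $401.07
  Dec: +$834.10 − $876.48 → $358.69
  Jan: +$834.10 → $1,192.79
  Feb: +$834.10 − $1,224.75 → $802.14
  Mar: +$834.10 − $2,480.76 → -$844.52
  Apr: +$834.10 → -$10.42
  May: +$834.10 − $1,224.75 → -$401.07
  Jun: +$834.10 − $876.48 → -$443.45
  Jul: +$834.10 → $390.65
  Aug: +$834.10 − $1,224.75 → $0.00
Lowest trial balance = -$844.52 (Mar)
Initial deposit = cushion − low point = $834.10 − (-$844.52) = $1,678.62

$1,678.62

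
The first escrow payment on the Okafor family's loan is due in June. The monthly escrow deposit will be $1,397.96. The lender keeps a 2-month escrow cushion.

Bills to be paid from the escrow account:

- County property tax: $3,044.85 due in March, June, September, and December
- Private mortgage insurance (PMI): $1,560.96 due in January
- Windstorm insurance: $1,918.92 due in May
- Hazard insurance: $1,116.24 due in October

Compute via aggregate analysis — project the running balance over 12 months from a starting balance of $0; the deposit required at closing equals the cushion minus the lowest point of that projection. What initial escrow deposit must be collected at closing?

$4,442.81

Cushion = 2 × $1,397.96 = $2,795.92
Trial balance (start $0, +$1,397.96 each month, − disbursements):
  Jun: +$1,397.96 − $3,044.85 → -$1,646.89
  Jul: +$1,397.96 → -$248.93
  Aug: +$1,397.96 → $1,149.03
  Sep: +$1,397.96 − $3,044.85 → -$497.86
  Oct: +$1,397.96 − $1,116.24 → -$216.14
  Nov: +$1,397.96 → $1,181.82
  Dec: +$1,397.96 − $3,044.85 → -$465.07
  Jan: +$1,397.96 − $1,560.96 → -$628.07
  Feb: +$1,397.96 → $769.89
  Mar: +$1,397.96 − $3,044.85 → -$877.00
  Apr: +$1,397.96 → $520.96
  May: +$1,397.96 − $1,918.92 → $0.00
Lowest trial balance = -$1,646.89 (Jun)
Initial deposit = cushion − low point = $2,795.92 − (-$1,646.89) = $4,442.81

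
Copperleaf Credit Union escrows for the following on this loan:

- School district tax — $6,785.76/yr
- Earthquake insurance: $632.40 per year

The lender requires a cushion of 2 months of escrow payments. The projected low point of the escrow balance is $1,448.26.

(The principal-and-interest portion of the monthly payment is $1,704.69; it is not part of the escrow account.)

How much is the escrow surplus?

School district tax — $6,785.76 per year
Earthquake insurance — $632.40 per year
Combined annual = $6,785.76 + $632.40 = $7,418.16
Monthly = $7,418.16 ÷ 12 = $618.18
Cushion = 2 × $618.18 = $1,236.36
Surplus = $1,448.26 − $1,236.36 = $211.90

$211.90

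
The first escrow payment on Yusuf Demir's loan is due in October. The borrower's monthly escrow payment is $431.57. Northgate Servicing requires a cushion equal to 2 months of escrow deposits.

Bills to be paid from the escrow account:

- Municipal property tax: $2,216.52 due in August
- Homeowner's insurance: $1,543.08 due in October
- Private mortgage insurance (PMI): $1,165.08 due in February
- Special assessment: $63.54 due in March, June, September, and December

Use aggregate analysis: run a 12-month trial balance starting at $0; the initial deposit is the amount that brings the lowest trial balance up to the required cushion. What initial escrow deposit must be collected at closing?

$1,974.65

Cushion = 2 × $431.57 = $863.14
Trial balance (start $0, +$431.57 each month, − disbursements):
  Oct: +$431.57 − $1,543.08 → -$1,111.51
  Nov: +$431.57 → -$679.94
  Dec: +$431.57 − $63.54 → -$311.91
  Jan: +$431.57 → $119.66
  Feb: +$431.57 − $1,165.08 → -$613.85
  Mar: +$431.57 − $63.54 → -$245.82
  Apr: +$431.57 → $185.75
  May: +$431.57 → $617.32
  Jun: +$431.57 − $63.54 → $985.35
  Jul: +$431.57 → $1,416.92
  Aug: +$431.57 − $2,216.52 → -$368.03
  Sep: +$431.57 − $63.54 → $0.00
Lowest trial balance = -$1,111.51 (Oct)
Initial deposit = cushion − low point = $863.14 − (-$1,111.51) = $1,974.65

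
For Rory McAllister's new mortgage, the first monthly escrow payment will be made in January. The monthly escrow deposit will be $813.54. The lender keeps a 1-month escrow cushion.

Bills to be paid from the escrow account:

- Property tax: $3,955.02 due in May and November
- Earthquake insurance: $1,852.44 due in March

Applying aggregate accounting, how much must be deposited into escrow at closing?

Cushion = 1 × $813.54 = $813.54
Trial balance (start $0, +$813.54 each month, − disbursements):
  Jan: +$813.54 → $813.54
  Feb: +$813.54 → $1,627.08
  Mar: +$813.54 − $1,852.44 → $588.18
  Apr: +$813.54 → $1,401.72
  May: +$813.54 − $3,955.02 → -$1,739.76
  Jun: +$813.54 → -$926.22
  Jul: +$813.54 → -$112.68
  Aug: +$813.54 → $700.86
  Sep: +$813.54 → $1,514.40
  Oct: +$813.54 → $2,327.94
  Nov: +$813.54 − $3,955.02 → -$813.54
  Dec: +$813.54 → $0.00
Lowest trial balance = -$1,739.76 (May)
Initial deposit = cushion − low point = $813.54 − (-$1,739.76) = $2,553.30

$2,553.30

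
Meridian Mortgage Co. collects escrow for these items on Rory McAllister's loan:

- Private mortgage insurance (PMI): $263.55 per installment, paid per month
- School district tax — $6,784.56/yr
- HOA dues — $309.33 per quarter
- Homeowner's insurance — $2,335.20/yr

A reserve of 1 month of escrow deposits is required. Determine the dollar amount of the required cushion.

Private mortgage insurance (PMI) = $263.55 × 12 = $3,162.60
School district tax = $6,784.56
HOA dues = $309.33 × 4 = $1,237.32
Homeowner's insurance = $2,335.20
Total annual escrow = $13,519.68
Base monthly escrow = $13,519.68 ÷ 12 = $1,126.64
Reserve = 1 × $1,126.64 = $1,126.64

$1,126.64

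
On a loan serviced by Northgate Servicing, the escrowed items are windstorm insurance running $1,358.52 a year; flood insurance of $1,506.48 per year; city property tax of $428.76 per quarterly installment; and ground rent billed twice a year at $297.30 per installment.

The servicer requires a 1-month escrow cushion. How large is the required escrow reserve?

Windstorm insurance: $1,358.52/yr
Flood insurance: $1,506.48/yr
City property tax: $428.76 × 4 = $1,715.04/yr
Ground rent: $297.30 × 2 = $594.60/yr
Total per year = $5,174.64
Monthly escrow = $5,174.64 / 12 = $431.22
Required cushion = 1 × $431.22 = $431.22

$431.22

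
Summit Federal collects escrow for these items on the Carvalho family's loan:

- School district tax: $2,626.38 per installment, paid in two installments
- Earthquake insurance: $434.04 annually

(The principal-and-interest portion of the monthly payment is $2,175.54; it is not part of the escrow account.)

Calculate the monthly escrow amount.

$473.90

School district tax: $2,626.38 × 2 = $5,252.76
Earthquake insurance: $434.04
Total per year = $5,686.80
Monthly = $5,686.80 ÷ 12 = $473.90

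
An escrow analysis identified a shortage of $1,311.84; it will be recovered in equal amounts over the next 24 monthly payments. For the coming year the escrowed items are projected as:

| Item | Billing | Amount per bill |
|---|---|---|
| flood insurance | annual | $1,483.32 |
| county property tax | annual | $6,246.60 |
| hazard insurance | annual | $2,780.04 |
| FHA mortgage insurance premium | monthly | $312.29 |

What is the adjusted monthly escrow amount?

Flood insurance: $1,483.32 annually
County property tax: $6,246.60 annually
Hazard insurance: $2,780.04 annually
FHA mortgage insurance premium: $312.29 × 12 = $3,747.48 annually
Total per year = $1,483.32 + $6,246.60 + $2,780.04 + $3,747.48 = $14,257.44
Monthly escrow = $14,257.44 ÷ 12 = $1,188.12
Shortage spread = $1,311.84 / 24 = $54.66/mo
New monthly escrow = $1,188.12 + $54.66 = $1,242.78

$1,242.78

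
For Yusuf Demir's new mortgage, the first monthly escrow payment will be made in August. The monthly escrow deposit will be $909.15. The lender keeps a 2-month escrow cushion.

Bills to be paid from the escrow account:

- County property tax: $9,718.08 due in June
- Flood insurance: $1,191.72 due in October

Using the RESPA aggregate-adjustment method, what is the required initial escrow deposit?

$2,727.45

Cushion = 2 × $909.15 = $1,818.30
Trial balance (start $0, +$909.15 each month, − disbursements):
  Aug: +$909.15 → $909.15
  Sep: +$909.15 → $1,818.30
  Oct: +$909.15 − $1,191.72 → $1,535.73
  Nov: +$909.15 → $2,444.88
  Dec: +$909.15 → $3,354.03
  Jan: +$909.15 → $4,263.18
  Feb: +$909.15 → $5,172.33
  Mar: +$909.15 → $6,081.48
  Apr: +$909.15 → $6,990.63
  May: +$909.15 → $7,899.78
  Jun: +$909.15 − $9,718.08 → -$909.15
  Jul: +$909.15 → $0.00
Lowest trial balance = -$909.15 (Jun)
Initial deposit = cushion − low point = $1,818.30 − (-$909.15) = $2,727.45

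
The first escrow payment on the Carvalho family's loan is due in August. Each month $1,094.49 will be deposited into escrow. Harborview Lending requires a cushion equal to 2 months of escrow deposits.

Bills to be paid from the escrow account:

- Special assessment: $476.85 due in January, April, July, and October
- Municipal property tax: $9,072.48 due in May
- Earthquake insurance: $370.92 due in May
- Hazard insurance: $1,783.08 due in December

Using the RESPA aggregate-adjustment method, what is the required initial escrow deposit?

$3,901.11

Cushion = 2 × $1,094.49 = $2,188.98
Trial balance (start $0, +$1,094.49 each month, − disbursements):
  Aug: +$1,094.49 → $1,094.49
  Sep: +$1,094.49 → $2,188.98
  Oct: +$1,094.49 − $476.85 → $2,806.62
  Nov: +$1,094.49 → $3,901.11
  Dec: +$1,094.49 − $1,783.08 → $3,212.52
  Jan: +$1,094.49 − $476.85 → $3,830.16
  Feb: +$1,094.49 → $4,924.65
  Mar: +$1,094.49 → $6,019.14
  Apr: +$1,094.49 − $476.85 → $6,636.78
  May: +$1,094.49 − $9,443.40 → -$1,712.13
  Jun: +$1,094.49 → -$617.64
  Jul: +$1,094.49 − $476.85 → $0.00
Lowest trial balance = -$1,712.13 (May)
Initial deposit = cushion − low point = $2,188.98 − (-$1,712.13) = $3,901.11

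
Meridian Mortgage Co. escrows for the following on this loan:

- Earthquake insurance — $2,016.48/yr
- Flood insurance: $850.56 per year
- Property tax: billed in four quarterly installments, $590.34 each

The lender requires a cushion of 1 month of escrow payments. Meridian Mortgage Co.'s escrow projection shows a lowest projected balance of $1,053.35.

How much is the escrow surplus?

Earthquake insurance = $2,016.48 per year
Flood insurance = $850.56 per year
Property tax = $590.34 × 4 = $2,361.36 per year
Combined annual = $2,016.48 + $850.56 + $2,361.36 = $5,228.40
Base monthly escrow = $5,228.40 ÷ 12 = $435.70
Required reserve = 1 × $435.70 = $435.70
Excess over cushion: $1,053.35 − $435.70 = $617.65

$617.65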